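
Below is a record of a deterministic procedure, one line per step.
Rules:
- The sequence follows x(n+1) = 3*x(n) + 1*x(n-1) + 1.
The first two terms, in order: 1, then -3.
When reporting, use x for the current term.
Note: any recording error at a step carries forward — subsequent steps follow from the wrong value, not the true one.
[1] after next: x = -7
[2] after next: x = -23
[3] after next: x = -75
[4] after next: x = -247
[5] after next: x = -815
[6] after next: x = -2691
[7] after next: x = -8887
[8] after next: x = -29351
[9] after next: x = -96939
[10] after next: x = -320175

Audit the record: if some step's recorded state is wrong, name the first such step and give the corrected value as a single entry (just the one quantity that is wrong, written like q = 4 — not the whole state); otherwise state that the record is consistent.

step 1: x = 3*(-3) + (1)*(1) + (1) = -7 -> exactly as logged
step 2: x = 3*(-7) + (1)*(-3) + (1) = -23 -> checks out
step 3: x = 3*(-23) + (1)*(-7) + (1) = -75 -> consistent with the record
step 4: x = 3*(-75) + (1)*(-23) + (1) = -247 -> consistent with the record
step 5: x = 3*(-247) + (1)*(-75) + (1) = -815 -> matches
step 6: x = 3*(-815) + (1)*(-247) + (1) = -2691 -> checks out
step 7: x = 3*(-2691) + (1)*(-815) + (1) = -8887 -> verified
step 8: x = 3*(-8887) + (1)*(-2691) + (1) = -29351 -> consistent with the record
step 9: x = 3*(-29351) + (1)*(-8887) + (1) = -96939 -> verified
step 10: x = 3*(-96939) + (1)*(-29351) + (1) = -320167 -> the record disagrees here
Step 10 is the first one off; corrected, x = -320167.

step 10, x = -320167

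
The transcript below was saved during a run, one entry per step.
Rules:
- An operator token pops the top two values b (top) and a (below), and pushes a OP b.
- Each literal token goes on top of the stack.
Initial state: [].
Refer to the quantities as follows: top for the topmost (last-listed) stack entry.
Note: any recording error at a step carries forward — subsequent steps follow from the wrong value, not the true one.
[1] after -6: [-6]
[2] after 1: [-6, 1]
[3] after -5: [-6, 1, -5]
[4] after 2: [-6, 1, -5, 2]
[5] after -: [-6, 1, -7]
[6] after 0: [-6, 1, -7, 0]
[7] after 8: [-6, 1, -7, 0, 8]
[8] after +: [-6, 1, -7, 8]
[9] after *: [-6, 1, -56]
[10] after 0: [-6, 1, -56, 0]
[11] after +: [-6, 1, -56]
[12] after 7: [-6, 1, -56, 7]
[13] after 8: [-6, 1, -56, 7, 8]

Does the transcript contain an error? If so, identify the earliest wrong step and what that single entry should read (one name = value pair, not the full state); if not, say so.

no error

step 1: push -6: top = -6 -> checks out
step 2: push 1: top = 1 -> no discrepancy
step 3: push -5: top = -5 -> no discrepancy
step 4: push 2: top = 2 -> same as recorded
step 5: -5 - 2 = -7 -> exactly as logged
step 6: push 0: top = 0 -> consistent with the transcript
step 7: push 8: top = 8 -> consistent with the transcript
step 8: 0 + 8 = 8 -> agrees with the transcript
step 9: -7 * 8 = -56 -> consistent with the transcript
step 10: push 0: top = 0 -> in agreement
step 11: -56 + 0 = -56 -> in agreement
step 12: push 7: top = 7 -> confirmed correct
step 13: push 8: top = 8 -> confirmed correct
The whole run recomputes cleanly — no discrepancies.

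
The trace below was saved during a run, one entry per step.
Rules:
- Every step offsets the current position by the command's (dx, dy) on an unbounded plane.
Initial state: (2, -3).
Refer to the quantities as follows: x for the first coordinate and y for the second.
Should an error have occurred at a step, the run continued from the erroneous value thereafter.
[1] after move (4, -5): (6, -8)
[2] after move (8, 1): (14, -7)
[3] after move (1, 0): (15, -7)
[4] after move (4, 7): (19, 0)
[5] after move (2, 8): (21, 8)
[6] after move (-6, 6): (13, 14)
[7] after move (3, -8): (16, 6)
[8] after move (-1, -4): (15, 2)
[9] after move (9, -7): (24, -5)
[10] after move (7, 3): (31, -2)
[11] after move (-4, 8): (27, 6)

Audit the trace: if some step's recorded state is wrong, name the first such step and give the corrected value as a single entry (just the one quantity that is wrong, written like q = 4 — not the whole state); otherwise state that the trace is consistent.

step 1: x = 2 + (4) = 6, y = -3 + (-5) = -8 -> verified
step 2: x = 6 + (8) = 14, y = -8 + (1) = -7 -> in agreement
step 3: x = 14 + (1) = 15, y = -7 + (0) = -7 -> verified
step 4: x = 15 + (4) = 19, y = -7 + (7) = 0 -> agrees with the trace
step 5: x = 19 + (2) = 21, y = 0 + (8) = 8 -> matches
step 6: x = 21 + (-6) = 15, y = 8 + (6) = 14 -> a discrepancy with the trace
First incorrect step: 6; the correct value is x = 15.

step 6, x = 15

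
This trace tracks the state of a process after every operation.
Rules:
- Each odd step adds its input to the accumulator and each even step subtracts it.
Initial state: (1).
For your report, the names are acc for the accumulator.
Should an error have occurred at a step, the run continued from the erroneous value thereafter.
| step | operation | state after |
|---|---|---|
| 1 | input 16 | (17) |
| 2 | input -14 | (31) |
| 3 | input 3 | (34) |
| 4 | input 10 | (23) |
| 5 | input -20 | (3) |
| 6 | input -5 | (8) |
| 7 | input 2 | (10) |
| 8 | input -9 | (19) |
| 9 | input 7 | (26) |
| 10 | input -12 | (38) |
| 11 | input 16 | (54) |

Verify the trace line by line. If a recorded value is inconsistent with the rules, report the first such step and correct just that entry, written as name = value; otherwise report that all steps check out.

step 4, acc = 24

step 1: acc = 1 + 16 = 17 -> no discrepancy
step 2: acc = 17 - -14 = 31 -> confirmed correct
step 3: acc = 31 + 3 = 34 -> consistent with the trace
step 4: acc = 34 - 10 = 24 -> this is not what the trace shows
First incorrect step: 4; the correct value is acc = 24.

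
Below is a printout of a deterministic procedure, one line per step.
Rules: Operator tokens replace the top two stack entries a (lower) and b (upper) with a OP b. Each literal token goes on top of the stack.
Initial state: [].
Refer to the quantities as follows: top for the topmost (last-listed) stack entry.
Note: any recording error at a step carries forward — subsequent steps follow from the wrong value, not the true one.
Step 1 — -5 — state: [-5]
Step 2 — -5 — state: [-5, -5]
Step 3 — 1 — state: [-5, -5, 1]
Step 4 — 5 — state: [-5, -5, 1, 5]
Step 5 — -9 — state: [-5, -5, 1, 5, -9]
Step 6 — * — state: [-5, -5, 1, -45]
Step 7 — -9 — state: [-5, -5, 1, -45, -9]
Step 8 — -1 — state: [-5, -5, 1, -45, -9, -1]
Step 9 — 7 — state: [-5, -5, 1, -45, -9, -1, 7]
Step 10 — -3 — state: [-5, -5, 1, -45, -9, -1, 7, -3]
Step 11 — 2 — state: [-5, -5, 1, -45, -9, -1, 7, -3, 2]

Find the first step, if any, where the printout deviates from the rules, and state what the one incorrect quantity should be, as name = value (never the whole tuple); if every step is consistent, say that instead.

no error

Recomputing the run from the initial state:
step 1: [-5]
step 2: [-5, -5]
step 3: [-5, -5, 1]
step 4: [-5, -5, 1, 5]
step 5: [-5, -5, 1, 5, -9]
step 6: [-5, -5, 1, -45]
step 7: [-5, -5, 1, -45, -9]
step 8: [-5, -5, 1, -45, -9, -1]
step 9: [-5, -5, 1, -45, -9, -1, 7]
step 10: [-5, -5, 1, -45, -9, -1, 7, -3]
step 11: [-5, -5, 1, -45, -9, -1, 7, -3, 2]
This matches the printout at every step.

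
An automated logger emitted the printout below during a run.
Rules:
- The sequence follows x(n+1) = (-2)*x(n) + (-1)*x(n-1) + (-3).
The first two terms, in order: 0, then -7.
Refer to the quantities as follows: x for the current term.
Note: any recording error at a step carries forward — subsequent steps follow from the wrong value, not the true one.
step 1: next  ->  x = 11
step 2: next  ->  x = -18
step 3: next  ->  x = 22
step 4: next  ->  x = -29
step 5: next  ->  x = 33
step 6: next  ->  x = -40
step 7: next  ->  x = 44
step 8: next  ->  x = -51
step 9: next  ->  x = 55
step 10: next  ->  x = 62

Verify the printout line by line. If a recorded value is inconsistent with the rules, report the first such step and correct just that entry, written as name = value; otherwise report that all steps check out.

Recomputing the run from the initial state:
step 1: x = 11
step 2: x = -18
step 3: x = 22
step 4: x = -29
step 5: x = 33
step 6: x = -40
step 7: x = 44
step 8: x = -51
step 9: x = 55
step 10: x = -62
The first disagreement with the printout is at step 10, where the value should be x = -62.

step 10, x = -62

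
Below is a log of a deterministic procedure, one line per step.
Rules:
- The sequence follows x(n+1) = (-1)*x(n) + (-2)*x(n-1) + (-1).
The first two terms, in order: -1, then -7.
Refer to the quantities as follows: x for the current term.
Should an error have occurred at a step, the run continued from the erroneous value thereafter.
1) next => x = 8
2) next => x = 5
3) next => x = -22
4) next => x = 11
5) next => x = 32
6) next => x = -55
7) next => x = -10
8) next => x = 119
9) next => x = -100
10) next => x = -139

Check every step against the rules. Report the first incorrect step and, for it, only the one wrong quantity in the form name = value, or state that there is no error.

Recomputing the run from the initial state:
step 1: x = 8
step 2: x = 5
step 3: x = -22
step 4: x = 11
step 5: x = 32
step 6: x = -55
step 7: x = -10
step 8: x = 119
step 9: x = -100
step 10: x = -139
This matches the log at every step.

no error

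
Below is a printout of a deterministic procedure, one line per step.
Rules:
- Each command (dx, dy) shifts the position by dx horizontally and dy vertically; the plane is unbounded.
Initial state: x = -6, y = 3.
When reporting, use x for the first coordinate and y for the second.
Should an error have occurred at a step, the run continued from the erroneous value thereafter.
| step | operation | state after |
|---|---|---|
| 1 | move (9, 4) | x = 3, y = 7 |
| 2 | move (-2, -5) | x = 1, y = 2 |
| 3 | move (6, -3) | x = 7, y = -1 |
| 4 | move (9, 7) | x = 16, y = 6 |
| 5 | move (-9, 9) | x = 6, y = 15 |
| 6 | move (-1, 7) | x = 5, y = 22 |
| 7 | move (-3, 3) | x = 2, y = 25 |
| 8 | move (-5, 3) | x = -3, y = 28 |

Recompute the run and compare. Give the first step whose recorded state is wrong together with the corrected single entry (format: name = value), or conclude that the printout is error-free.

Step 1: x = -6 + (9) = 3, y = 3 + (4) = 7 — matches.
Step 2: x = 3 + (-2) = 1, y = 7 + (-5) = 2 — agrees with the printout.
Step 3: x = 1 + (6) = 7, y = 2 + (-3) = -1 — same as recorded.
Step 4: x = 7 + (9) = 16, y = -1 + (7) = 6 — no discrepancy.
Step 5: x = 16 + (-9) = 7, y = 6 + (9) = 15 — this is not what the printout shows.
First deviation found at step 5; the corrected entry is x = 7.

step 5, x = 7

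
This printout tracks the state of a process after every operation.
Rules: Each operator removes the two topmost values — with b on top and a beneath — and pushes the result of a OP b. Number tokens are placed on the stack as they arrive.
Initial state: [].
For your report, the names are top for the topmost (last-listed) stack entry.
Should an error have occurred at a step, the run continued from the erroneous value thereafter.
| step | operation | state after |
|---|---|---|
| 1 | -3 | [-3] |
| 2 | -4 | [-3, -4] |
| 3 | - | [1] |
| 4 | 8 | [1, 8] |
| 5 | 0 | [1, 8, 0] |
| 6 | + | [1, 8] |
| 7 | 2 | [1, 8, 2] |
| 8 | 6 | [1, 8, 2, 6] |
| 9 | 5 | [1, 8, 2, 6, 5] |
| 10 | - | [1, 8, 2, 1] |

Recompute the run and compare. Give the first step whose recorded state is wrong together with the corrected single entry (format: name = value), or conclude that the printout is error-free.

Recomputing the run from the initial state:
step 1: [-3]
step 2: [-3, -4]
step 3: [1]
step 4: [1, 8]
step 5: [1, 8, 0]
step 6: [1, 8]
step 7: [1, 8, 2]
step 8: [1, 8, 2, 6]
step 9: [1, 8, 2, 6, 5]
step 10: [1, 8, 2, 1]
This matches the printout at every step.

no error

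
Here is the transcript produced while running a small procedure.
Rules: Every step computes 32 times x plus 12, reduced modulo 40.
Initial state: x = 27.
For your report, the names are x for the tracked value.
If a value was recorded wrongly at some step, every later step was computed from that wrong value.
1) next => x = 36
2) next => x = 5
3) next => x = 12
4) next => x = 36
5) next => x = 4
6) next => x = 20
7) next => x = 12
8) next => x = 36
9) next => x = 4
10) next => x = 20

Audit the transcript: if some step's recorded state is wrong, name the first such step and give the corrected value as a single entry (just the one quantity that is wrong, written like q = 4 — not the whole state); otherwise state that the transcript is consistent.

step 1: x = (32*27 + 12) mod 40 = 36 -> agrees with the transcript
step 2: x = (32*36 + 12) mod 40 = 4 -> first mismatch against the transcript
The earliest wrong entry is at step 2: it should read x = 4.

step 2, x = 4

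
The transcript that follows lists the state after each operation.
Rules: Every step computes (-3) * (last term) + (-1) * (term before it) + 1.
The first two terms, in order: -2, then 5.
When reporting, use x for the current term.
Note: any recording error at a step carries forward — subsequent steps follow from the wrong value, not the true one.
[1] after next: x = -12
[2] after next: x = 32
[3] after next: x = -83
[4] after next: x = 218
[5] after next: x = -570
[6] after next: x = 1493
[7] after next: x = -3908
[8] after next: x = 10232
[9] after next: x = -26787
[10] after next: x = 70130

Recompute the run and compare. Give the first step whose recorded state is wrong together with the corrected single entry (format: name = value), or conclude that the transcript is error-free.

Step 1: x = -3*(5) + (-1)*(-2) + (1) = -12 — matches.
Step 2: x = -3*(-12) + (-1)*(5) + (1) = 32 — verified.
Step 3: x = -3*(32) + (-1)*(-12) + (1) = -83 — agrees with the transcript.
Step 4: x = -3*(-83) + (-1)*(32) + (1) = 218 — agrees with the transcript.
Step 5: x = -3*(218) + (-1)*(-83) + (1) = -570 — no discrepancy.
Step 6: x = -3*(-570) + (-1)*(218) + (1) = 1493 — in agreement.
Step 7: x = -3*(1493) + (-1)*(-570) + (1) = -3908 — confirmed correct.
Step 8: x = -3*(-3908) + (-1)*(1493) + (1) = 10232 — in agreement.
Step 9: x = -3*(10232) + (-1)*(-3908) + (1) = -26787 — verified.
Step 10: x = -3*(-26787) + (-1)*(10232) + (1) = 70130 — verified.
All steps check out; nothing to correct.

no error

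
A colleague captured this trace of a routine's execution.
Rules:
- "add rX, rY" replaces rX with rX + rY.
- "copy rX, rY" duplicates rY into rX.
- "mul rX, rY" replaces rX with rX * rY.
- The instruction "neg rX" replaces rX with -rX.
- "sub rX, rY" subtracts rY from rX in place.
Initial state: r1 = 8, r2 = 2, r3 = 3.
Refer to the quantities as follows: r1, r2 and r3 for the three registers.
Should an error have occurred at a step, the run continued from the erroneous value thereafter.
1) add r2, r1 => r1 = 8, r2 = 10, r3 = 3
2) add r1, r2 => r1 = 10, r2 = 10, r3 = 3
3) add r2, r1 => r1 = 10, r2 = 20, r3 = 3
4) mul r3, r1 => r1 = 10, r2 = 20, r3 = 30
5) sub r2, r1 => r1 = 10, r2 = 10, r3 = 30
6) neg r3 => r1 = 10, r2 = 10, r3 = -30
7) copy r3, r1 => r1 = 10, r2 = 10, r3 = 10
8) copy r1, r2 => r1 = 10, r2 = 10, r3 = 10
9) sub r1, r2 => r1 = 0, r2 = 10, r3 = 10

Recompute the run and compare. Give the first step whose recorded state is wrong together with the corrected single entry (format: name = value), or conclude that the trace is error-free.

step 1: r2 = 2 + 8 = 10 -> consistent with the trace
step 2: r1 = 8 + 10 = 18 -> the recorded entry deviates here
First incorrect step: 2; the correct value is r1 = 18.

step 2, r1 = 18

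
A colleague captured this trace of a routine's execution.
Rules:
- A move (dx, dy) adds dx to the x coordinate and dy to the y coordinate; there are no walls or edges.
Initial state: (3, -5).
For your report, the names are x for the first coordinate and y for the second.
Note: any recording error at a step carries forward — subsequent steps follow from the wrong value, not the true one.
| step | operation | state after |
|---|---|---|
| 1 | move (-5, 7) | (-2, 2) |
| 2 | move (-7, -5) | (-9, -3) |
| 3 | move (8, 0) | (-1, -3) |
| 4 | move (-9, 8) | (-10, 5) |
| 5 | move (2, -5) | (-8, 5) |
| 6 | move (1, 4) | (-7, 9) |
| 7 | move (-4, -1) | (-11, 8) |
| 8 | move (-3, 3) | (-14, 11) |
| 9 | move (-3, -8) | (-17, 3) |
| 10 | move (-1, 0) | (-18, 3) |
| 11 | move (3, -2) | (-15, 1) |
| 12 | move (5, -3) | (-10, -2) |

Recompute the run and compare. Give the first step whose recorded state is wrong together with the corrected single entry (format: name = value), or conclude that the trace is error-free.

1. x = 3 + (-5) = -2, y = -5 + (7) = 2 (agrees with the trace)
2. x = -2 + (-7) = -9, y = 2 + (-5) = -3 (confirmed correct)
3. x = -9 + (8) = -1, y = -3 + (0) = -3 (in agreement)
4. x = -1 + (-9) = -10, y = -3 + (8) = 5 (no discrepancy)
5. x = -10 + (2) = -8, y = 5 + (-5) = 0 (the entry is off here)
First incorrect step: 5; the correct value is y = 0.

step 5, y = 0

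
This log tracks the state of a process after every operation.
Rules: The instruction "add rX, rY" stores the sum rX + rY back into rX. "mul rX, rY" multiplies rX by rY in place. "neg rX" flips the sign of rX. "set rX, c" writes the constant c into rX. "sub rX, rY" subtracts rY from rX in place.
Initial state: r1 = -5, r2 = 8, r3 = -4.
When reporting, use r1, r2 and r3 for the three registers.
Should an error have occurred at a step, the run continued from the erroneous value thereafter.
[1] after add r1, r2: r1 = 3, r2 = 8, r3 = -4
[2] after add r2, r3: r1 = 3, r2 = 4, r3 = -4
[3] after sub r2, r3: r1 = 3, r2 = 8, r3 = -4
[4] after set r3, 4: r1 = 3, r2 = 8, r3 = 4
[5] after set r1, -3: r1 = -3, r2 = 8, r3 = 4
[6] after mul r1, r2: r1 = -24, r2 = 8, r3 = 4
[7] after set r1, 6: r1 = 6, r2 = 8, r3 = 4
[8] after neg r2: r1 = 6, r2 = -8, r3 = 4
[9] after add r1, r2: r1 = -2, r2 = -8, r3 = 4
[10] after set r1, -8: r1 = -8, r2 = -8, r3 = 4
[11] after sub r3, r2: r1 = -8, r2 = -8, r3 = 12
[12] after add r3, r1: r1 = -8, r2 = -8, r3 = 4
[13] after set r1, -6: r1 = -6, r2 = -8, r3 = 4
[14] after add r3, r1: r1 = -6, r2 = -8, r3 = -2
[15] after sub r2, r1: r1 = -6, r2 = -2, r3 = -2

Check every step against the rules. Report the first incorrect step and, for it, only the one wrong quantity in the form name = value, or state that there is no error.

no error

step 1: r1 = -5 + 8 = 3 -> in agreement
step 2: r2 = 8 + -4 = 4 -> consistent with the log
step 3: r2 = 4 - -4 = 8 -> same as recorded
step 4: r3 = 4 -> matches
step 5: r1 = -3 -> verified
step 6: r1 = -3 * 8 = -24 -> verified
step 7: r1 = 6 -> confirmed correct
step 8: r2 = -(8) = -8 -> agrees with the log
step 9: r1 = 6 + -8 = -2 -> confirmed correct
step 10: r1 = -8 -> exactly as logged
step 11: r3 = 4 - -8 = 12 -> exactly as logged
step 12: r3 = 12 + -8 = 4 -> agrees with the log
step 13: r1 = -6 -> confirmed correct
step 14: r3 = 4 + -6 = -2 -> same as recorded
step 15: r2 = -8 - -6 = -2 -> matches
All entries verified; no error found.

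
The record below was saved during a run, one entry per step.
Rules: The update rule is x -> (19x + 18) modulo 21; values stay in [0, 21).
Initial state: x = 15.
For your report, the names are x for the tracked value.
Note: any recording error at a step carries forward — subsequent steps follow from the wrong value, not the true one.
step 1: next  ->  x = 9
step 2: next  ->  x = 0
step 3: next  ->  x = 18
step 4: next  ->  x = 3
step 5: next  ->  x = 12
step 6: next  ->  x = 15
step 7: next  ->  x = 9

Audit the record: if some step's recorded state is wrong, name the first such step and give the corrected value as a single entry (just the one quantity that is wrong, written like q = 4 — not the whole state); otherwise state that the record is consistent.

no error

Recomputing the run from the initial state:
step 1: x = 9
step 2: x = 0
step 3: x = 18
step 4: x = 3
step 5: x = 12
step 6: x = 15
step 7: x = 9
This matches the record at every step.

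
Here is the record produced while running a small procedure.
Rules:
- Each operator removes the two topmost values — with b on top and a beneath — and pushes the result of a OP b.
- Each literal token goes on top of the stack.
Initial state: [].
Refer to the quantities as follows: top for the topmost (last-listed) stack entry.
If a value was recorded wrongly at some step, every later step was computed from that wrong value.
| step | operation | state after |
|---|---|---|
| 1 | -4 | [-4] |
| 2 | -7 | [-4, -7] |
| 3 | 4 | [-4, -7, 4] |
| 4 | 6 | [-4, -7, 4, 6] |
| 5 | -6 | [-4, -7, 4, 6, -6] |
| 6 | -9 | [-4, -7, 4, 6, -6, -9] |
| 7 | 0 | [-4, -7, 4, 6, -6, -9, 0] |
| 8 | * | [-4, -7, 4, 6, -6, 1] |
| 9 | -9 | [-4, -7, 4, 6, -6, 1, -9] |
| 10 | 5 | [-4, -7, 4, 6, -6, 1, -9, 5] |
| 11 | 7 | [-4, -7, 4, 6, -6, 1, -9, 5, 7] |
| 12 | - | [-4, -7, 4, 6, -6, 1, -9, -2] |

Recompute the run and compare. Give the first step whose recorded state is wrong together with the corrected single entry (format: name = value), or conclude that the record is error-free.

step 8, top = 0

Recomputing the run from the initial state:
step 1: [-4]
step 2: [-4, -7]
step 3: [-4, -7, 4]
step 4: [-4, -7, 4, 6]
step 5: [-4, -7, 4, 6, -6]
step 6: [-4, -7, 4, 6, -6, -9]
step 7: [-4, -7, 4, 6, -6, -9, 0]
step 8: [-4, -7, 4, 6, -6, 0]
step 9: [-4, -7, 4, 6, -6, 0, -9]
step 10: [-4, -7, 4, 6, -6, 0, -9, 5]
step 11: [-4, -7, 4, 6, -6, 0, -9, 5, 7]
step 12: [-4, -7, 4, 6, -6, 0, -9, -2]
The first disagreement with the record is at step 8, where the value should be top = 0.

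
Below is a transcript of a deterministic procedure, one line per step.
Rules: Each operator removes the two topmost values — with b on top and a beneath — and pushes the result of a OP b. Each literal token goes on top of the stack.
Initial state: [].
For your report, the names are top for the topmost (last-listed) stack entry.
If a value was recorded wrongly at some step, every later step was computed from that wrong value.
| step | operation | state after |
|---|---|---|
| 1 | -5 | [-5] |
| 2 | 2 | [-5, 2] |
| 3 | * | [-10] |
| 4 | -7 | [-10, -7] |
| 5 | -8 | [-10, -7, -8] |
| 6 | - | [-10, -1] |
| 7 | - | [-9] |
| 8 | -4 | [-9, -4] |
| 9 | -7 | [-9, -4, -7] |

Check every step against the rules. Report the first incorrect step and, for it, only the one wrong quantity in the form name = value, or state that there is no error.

step 6, top = 1

1. push -5: top = -5 (exactly as logged)
2. push 2: top = 2 (exactly as logged)
3. -5 * 2 = -10 (checks out)
4. push -7: top = -7 (consistent with the transcript)
5. push -8: top = -8 (in agreement)
6. -7 - -8 = 1 (first mismatch against the transcript)
Step 6 is the first one off; corrected, top = 1.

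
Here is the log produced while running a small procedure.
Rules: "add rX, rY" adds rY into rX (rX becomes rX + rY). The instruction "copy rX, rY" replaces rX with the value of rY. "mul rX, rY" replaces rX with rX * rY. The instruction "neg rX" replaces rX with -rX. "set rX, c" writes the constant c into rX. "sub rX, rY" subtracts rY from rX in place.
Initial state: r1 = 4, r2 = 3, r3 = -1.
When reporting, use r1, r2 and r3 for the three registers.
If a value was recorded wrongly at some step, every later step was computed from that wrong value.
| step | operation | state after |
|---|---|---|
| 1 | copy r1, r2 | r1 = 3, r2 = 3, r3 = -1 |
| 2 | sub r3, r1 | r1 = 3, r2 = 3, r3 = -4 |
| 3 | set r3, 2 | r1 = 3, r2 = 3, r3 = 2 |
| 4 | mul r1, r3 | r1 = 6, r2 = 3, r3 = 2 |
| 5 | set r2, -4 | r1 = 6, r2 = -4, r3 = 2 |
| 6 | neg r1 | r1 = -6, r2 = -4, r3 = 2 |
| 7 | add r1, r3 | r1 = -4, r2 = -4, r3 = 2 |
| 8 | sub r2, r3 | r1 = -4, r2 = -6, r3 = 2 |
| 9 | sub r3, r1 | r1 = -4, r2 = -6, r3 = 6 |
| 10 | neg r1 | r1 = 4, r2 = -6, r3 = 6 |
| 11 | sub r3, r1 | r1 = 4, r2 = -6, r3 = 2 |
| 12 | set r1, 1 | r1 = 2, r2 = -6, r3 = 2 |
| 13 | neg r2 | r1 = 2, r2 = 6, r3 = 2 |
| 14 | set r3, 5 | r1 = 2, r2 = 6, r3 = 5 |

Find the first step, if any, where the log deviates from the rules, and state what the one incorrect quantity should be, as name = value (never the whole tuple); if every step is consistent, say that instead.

1. r1 = 3 (agrees with the log)
2. r3 = -1 - 3 = -4 (matches)
3. r3 = 2 (checks out)
4. r1 = 3 * 2 = 6 (same as recorded)
5. r2 = -4 (no discrepancy)
6. r1 = -(6) = -6 (same as recorded)
7. r1 = -6 + 2 = -4 (same as recorded)
8. r2 = -4 - 2 = -6 (checks out)
9. r3 = 2 - -4 = 6 (agrees with the log)
10. r1 = -(-4) = 4 (in agreement)
11. r3 = 6 - 4 = 2 (consistent with the log)
12. r1 = 1 (the entry is off here)
First incorrect step: 12; the correct value is r1 = 1.

step 12, r1 = 1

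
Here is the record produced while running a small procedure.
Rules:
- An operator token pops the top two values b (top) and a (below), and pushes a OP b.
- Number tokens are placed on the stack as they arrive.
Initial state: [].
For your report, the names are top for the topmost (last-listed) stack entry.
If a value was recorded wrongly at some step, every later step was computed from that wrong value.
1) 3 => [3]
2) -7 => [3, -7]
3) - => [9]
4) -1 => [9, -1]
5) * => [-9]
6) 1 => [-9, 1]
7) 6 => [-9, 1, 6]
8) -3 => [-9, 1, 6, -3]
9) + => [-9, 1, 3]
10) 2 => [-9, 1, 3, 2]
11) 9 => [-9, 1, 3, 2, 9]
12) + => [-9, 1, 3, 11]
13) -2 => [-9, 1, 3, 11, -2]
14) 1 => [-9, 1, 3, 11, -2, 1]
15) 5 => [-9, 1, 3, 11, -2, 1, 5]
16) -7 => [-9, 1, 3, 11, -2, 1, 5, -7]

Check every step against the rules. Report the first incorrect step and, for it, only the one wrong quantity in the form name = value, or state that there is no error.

step 3, top = 10

Recomputing the run from the initial state:
step 1: [3]
step 2: [3, -7]
step 3: [10]
step 4: [10, -1]
step 5: [-10]
step 6: [-10, 1]
step 7: [-10, 1, 6]
step 8: [-10, 1, 6, -3]
step 9: [-10, 1, 3]
step 10: [-10, 1, 3, 2]
step 11: [-10, 1, 3, 2, 9]
step 12: [-10, 1, 3, 11]
step 13: [-10, 1, 3, 11, -2]
step 14: [-10, 1, 3, 11, -2, 1]
step 15: [-10, 1, 3, 11, -2, 1, 5]
step 16: [-10, 1, 3, 11, -2, 1, 5, -7]
The first disagreement with the record is at step 3, where the value should be top = 10.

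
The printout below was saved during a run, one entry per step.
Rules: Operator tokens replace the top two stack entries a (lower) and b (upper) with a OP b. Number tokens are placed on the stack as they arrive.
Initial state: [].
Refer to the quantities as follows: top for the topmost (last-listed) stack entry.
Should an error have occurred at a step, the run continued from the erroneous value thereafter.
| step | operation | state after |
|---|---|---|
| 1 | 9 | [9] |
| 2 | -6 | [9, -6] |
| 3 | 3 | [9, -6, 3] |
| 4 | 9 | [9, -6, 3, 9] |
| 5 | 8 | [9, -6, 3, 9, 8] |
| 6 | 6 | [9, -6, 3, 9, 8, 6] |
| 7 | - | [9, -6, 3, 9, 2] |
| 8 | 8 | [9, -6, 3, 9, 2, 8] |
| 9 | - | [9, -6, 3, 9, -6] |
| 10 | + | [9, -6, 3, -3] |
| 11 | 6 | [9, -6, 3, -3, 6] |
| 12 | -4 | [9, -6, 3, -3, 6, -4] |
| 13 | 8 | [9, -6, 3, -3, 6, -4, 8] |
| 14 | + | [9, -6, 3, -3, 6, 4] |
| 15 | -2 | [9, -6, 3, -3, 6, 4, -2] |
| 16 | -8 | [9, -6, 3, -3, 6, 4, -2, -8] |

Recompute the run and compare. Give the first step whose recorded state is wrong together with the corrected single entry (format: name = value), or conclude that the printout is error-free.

step 10, top = 3

Step 1: push 9: top = 9 — verified.
Step 2: push -6: top = -6 — no discrepancy.
Step 3: push 3: top = 3 — no discrepancy.
Step 4: push 9: top = 9 — exactly as logged.
Step 5: push 8: top = 8 — exactly as logged.
Step 6: push 6: top = 6 — no discrepancy.
Step 7: 8 - 6 = 2 — checks out.
Step 8: push 8: top = 8 — agrees with the printout.
Step 9: 2 - 8 = -6 — checks out.
Step 10: 9 + -6 = 3 — the entry is off here.
Conclusion: step 10 carries the first error; the entry should be top = 3.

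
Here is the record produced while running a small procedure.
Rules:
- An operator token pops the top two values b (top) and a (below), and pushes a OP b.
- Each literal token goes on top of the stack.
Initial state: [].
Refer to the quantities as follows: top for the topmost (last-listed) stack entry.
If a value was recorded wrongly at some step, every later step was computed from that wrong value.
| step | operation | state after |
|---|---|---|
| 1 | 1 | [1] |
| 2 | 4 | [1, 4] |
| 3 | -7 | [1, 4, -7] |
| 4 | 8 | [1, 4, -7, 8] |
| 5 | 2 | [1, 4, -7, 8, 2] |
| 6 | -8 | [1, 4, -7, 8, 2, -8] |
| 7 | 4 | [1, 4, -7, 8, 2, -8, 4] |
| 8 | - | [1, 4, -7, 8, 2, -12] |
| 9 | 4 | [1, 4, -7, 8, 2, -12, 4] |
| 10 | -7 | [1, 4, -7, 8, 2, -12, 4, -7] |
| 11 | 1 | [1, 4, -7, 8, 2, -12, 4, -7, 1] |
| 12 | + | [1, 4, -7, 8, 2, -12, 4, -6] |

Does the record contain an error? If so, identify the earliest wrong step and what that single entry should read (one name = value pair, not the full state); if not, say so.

Step 1: push 1: top = 1 — consistent with the record.
Step 2: push 4: top = 4 — no discrepancy.
Step 3: push -7: top = -7 — consistent with the record.
Step 4: push 8: top = 8 — consistent with the record.
Step 5: push 2: top = 2 — no discrepancy.
Step 6: push -8: top = -8 — verified.
Step 7: push 4: top = 4 — checks out.
Step 8: -8 - 4 = -12 — no discrepancy.
Step 9: push 4: top = 4 — verified.
Step 10: push -7: top = -7 — agrees with the record.
Step 11: push 1: top = 1 — consistent with the record.
Step 12: -7 + 1 = -6 — no discrepancy.
No step deviates from the rules.

no error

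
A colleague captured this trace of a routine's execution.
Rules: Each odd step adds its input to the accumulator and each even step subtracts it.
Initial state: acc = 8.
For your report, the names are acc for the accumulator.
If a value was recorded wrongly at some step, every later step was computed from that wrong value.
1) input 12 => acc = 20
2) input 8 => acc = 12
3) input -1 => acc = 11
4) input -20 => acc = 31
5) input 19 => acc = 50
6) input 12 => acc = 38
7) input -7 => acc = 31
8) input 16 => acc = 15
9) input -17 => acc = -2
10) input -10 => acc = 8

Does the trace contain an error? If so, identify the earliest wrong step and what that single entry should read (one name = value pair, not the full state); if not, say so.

no error

Recomputing the run from the initial state:
step 1: acc = 20
step 2: acc = 12
step 3: acc = 11
step 4: acc = 31
step 5: acc = 50
step 6: acc = 38
step 7: acc = 31
step 8: acc = 15
step 9: acc = -2
step 10: acc = 8
This matches the trace at every step.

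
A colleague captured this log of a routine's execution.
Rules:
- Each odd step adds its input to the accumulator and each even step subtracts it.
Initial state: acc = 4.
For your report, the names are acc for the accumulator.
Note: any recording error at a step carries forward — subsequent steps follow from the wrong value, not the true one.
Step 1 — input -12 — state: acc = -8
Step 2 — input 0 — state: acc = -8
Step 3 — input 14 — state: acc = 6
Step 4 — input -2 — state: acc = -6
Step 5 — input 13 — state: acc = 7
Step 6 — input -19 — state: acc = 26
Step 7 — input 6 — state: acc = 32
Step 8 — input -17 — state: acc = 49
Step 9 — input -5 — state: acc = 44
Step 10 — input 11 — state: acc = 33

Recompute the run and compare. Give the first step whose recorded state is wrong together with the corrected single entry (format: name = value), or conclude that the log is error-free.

step 4, acc = 8

Recomputing the run from the initial state:
step 1: acc = -8
step 2: acc = -8
step 3: acc = 6
step 4: acc = 8
step 5: acc = 21
step 6: acc = 40
step 7: acc = 46
step 8: acc = 63
step 9: acc = 58
step 10: acc = 47
The first disagreement with the log is at step 4, where the value should be acc = 8.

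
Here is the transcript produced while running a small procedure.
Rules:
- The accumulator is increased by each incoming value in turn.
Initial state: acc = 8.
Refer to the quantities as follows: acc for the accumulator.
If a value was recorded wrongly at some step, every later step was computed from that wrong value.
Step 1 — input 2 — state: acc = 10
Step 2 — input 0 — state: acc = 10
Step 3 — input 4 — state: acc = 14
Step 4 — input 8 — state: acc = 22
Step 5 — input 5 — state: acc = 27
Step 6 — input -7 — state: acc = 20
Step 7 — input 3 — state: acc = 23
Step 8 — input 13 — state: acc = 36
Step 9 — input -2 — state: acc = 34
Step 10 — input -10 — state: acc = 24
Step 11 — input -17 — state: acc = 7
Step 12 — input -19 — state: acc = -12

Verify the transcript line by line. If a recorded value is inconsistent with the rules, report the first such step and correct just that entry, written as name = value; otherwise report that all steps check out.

no error

1. acc = 8 + 2 = 10 (in agreement)
2. acc = 10 + 0 = 10 (verified)
3. acc = 10 + 4 = 14 (consistent with the transcript)
4. acc = 14 + 8 = 22 (confirmed correct)
5. acc = 22 + 5 = 27 (exactly as logged)
6. acc = 27 + -7 = 20 (same as recorded)
7. acc = 20 + 3 = 23 (verified)
8. acc = 23 + 13 = 36 (confirmed correct)
9. acc = 36 + -2 = 34 (matches)
10. acc = 34 + -10 = 24 (exactly as logged)
11. acc = 24 + -17 = 7 (consistent with the transcript)
12. acc = 7 + -19 = -12 (checks out)
No step deviates from the rules.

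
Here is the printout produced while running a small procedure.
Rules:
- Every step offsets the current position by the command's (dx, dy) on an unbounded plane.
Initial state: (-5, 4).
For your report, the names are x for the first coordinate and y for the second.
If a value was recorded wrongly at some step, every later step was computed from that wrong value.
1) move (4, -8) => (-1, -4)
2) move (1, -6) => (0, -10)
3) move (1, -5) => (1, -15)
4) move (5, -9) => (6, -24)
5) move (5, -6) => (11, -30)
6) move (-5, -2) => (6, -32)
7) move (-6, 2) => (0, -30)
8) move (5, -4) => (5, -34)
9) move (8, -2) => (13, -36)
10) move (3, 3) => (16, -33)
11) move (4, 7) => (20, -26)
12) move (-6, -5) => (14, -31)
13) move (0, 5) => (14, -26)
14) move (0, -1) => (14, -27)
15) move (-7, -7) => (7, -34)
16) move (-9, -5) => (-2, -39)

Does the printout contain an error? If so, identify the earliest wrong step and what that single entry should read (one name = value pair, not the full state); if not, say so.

Recomputing the run from the initial state:
step 1: x = -1, y = -4
step 2: x = 0, y = -10
step 3: x = 1, y = -15
step 4: x = 6, y = -24
step 5: x = 11, y = -30
step 6: x = 6, y = -32
step 7: x = 0, y = -30
step 8: x = 5, y = -34
step 9: x = 13, y = -36
step 10: x = 16, y = -33
step 11: x = 20, y = -26
step 12: x = 14, y = -31
step 13: x = 14, y = -26
step 14: x = 14, y = -27
step 15: x = 7, y = -34
step 16: x = -2, y = -39
This matches the printout at every step.

no error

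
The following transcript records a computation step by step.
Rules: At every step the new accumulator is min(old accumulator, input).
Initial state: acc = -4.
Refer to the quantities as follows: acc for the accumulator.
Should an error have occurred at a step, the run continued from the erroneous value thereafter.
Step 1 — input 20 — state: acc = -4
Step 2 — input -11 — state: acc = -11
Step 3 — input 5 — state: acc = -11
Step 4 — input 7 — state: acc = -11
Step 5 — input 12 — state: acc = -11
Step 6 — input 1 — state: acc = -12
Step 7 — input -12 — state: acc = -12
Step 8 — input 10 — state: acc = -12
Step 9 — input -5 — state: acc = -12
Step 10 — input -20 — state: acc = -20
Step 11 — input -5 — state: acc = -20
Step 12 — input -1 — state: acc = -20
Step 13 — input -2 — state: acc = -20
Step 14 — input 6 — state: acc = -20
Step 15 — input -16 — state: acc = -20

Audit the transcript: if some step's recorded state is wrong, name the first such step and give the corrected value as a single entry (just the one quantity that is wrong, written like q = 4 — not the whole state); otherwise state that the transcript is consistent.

step 6, acc = -11

step 1: acc = min(-4, 20) = -4 -> matches
step 2: acc = min(-4, -11) = -11 -> no discrepancy
step 3: acc = min(-11, 5) = -11 -> confirmed correct
step 4: acc = min(-11, 7) = -11 -> in agreement
step 5: acc = min(-11, 12) = -11 -> exactly as logged
step 6: acc = min(-11, 1) = -11 -> first mismatch against the transcript
First incorrect step: 6; the correct value is acc = -11.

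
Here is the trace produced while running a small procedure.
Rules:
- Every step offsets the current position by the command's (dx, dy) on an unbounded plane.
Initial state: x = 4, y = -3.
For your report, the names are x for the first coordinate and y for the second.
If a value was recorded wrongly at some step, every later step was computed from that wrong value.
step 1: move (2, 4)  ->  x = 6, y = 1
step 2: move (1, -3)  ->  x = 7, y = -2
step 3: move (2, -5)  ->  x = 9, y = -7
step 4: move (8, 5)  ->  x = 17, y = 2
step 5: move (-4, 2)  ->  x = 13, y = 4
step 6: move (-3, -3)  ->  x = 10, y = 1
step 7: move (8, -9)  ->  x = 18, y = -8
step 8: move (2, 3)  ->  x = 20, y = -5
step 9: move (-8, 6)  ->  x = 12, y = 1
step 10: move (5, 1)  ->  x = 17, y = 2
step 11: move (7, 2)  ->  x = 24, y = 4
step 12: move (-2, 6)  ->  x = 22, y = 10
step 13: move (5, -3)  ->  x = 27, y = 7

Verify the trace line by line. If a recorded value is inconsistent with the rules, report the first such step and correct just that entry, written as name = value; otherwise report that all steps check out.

Step 1: x = 4 + (2) = 6, y = -3 + (4) = 1 — verified.
Step 2: x = 6 + (1) = 7, y = 1 + (-3) = -2 — checks out.
Step 3: x = 7 + (2) = 9, y = -2 + (-5) = -7 — same as recorded.
Step 4: x = 9 + (8) = 17, y = -7 + (5) = -2 — the trace has a different value.
The earliest wrong entry is at step 4: it should read y = -2.

step 4, y = -2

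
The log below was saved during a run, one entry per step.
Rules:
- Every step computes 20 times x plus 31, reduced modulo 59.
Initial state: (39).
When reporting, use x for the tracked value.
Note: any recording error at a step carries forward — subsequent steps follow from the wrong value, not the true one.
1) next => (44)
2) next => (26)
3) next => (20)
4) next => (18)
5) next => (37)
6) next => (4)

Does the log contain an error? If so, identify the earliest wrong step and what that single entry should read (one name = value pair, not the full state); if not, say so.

no error

Step 1: x = (20*39 + 31) mod 59 = 44 — in agreement.
Step 2: x = (20*44 + 31) mod 59 = 26 — consistent with the log.
Step 3: x = (20*26 + 31) mod 59 = 20 — verified.
Step 4: x = (20*20 + 31) mod 59 = 18 — in agreement.
Step 5: x = (20*18 + 31) mod 59 = 37 — no discrepancy.
Step 6: x = (20*37 + 31) mod 59 = 4 — checks out.
No step deviates from the rules.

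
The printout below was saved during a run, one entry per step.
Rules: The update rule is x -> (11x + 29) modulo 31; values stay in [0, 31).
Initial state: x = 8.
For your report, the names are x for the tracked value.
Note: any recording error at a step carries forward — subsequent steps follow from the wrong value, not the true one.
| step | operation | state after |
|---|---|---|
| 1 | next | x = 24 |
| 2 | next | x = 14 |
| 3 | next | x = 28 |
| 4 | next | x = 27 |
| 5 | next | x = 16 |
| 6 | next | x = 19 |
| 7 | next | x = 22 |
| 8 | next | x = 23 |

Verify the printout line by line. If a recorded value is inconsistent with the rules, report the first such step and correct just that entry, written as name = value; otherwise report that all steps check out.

step 7, x = 21

step 1: x = (11*8 + 29) mod 31 = 24 -> confirmed correct
step 2: x = (11*24 + 29) mod 31 = 14 -> checks out
step 3: x = (11*14 + 29) mod 31 = 28 -> matches
step 4: x = (11*28 + 29) mod 31 = 27 -> agrees with the printout
step 5: x = (11*27 + 29) mod 31 = 16 -> exactly as logged
step 6: x = (11*16 + 29) mod 31 = 19 -> matches
step 7: x = (11*19 + 29) mod 31 = 21 -> the printout has a different value
That makes step 7 the first incorrect line — x = 21 is what it should show.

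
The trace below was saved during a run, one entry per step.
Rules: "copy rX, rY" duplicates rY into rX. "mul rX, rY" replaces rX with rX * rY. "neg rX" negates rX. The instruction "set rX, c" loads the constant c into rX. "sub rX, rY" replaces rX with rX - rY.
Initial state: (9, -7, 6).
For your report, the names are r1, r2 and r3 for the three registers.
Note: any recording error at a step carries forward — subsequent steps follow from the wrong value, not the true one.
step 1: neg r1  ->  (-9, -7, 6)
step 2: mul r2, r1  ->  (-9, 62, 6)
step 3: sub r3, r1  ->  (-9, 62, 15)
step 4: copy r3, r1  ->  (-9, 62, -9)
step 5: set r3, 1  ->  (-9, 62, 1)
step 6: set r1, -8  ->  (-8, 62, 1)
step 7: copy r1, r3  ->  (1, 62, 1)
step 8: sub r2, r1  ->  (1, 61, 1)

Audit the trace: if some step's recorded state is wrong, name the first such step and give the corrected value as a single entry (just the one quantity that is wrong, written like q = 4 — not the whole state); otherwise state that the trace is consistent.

step 2, r2 = 63

Recomputing the run from the initial state:
step 1: r1 = -9, r2 = -7, r3 = 6
step 2: r1 = -9, r2 = 63, r3 = 6
step 3: r1 = -9, r2 = 63, r3 = 15
step 4: r1 = -9, r2 = 63, r3 = -9
step 5: r1 = -9, r2 = 63, r3 = 1
step 6: r1 = -8, r2 = 63, r3 = 1
step 7: r1 = 1, r2 = 63, r3 = 1
step 8: r1 = 1, r2 = 62, r3 = 1
The first disagreement with the trace is at step 2, where the value should be r2 = 63.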